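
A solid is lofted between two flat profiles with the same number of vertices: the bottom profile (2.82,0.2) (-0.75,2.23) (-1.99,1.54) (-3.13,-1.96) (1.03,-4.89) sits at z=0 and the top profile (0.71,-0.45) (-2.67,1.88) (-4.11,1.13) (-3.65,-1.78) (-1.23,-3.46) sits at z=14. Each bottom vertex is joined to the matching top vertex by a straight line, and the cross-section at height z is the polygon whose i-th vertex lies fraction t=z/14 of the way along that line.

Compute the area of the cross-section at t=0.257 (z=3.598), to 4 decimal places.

Area at t=0.257: 22.0123

Cross-section at t=0.257: each vertex is (1-t)·p0[i] + t·p1[i].
  v1: (1-0.257)·(2.82,0.2) + 0.257·(0.71,-0.45) = (2.2777,0.0330)
  v2: (1-0.257)·(-0.75,2.23) + 0.257·(-2.67,1.88) = (-1.2434,2.1401)
  v3: (1-0.257)·(-1.99,1.54) + 0.257·(-4.11,1.13) = (-2.5348,1.4346)
  v4: (1-0.257)·(-3.13,-1.96) + 0.257·(-3.65,-1.78) = (-3.2636,-1.9137)
  v5: (1-0.257)·(1.03,-4.89) + 0.257·(-1.23,-3.46) = (0.4492,-4.5225)
Shoelace sum Σ(x_i·y_{i+1} − x_{i+1}·y_i):
  i=1: 2.2777·2.1401 − -1.2434·0.0330 = +4.9154 (running +4.9154)
  i=2: -1.2434·1.4346 − -2.5348·2.1401 = +3.6408 (running +8.5562)
  i=3: -2.5348·-1.9137 − -3.2636·1.4346 = +9.5331 (running +18.0894)
  i=4: -3.2636·-4.5225 − 0.4492·-1.9137 = +15.6194 (running +33.7088)
  i=5: 0.4492·0.0330 − 2.2777·-4.5225 = +10.3158 (running +44.0246)
Area = |Σ|/2 = |44.0246|/2 = 22.0123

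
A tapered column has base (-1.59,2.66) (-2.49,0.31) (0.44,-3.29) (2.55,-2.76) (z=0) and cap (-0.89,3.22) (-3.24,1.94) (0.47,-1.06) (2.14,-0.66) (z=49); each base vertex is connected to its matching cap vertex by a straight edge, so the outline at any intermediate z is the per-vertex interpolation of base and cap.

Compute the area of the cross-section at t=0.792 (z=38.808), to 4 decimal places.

Cross-section at t=0.792: each vertex is (1-t)·p0[i] + t·p1[i].
  v1: (1-0.792)·(-1.59,2.66) + 0.792·(-0.89,3.22) = (-1.0356,3.1035)
  v2: (1-0.792)·(-2.49,0.31) + 0.792·(-3.24,1.94) = (-3.0840,1.6010)
  v3: (1-0.792)·(0.44,-3.29) + 0.792·(0.47,-1.06) = (0.4638,-1.5238)
  v4: (1-0.792)·(2.55,-2.76) + 0.792·(2.14,-0.66) = (2.2253,-1.0968)
Shoelace sum Σ(x_i·y_{i+1} − x_{i+1}·y_i):
  i=1: -1.0356·1.6010 − -3.0840·3.1035 = +7.9133 (running +7.9133)
  i=2: -3.0840·-1.5238 − 0.4638·1.6010 = +3.9571 (running +11.8704)
  i=3: 0.4638·-1.0968 − 2.2253·-1.5238 = +2.8823 (running +14.7527)
  i=4: 2.2253·3.1035 − -1.0356·-1.0968 = +5.7704 (running +20.5230)
Area = |Σ|/2 = |20.5230|/2 = 10.2615

Area at t=0.792: 10.2615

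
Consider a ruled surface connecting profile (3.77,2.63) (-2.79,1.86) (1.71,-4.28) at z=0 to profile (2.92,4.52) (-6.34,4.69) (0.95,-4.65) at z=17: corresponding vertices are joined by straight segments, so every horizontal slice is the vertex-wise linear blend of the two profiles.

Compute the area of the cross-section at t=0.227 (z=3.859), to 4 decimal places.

Area at t=0.227: 26.0547

Cross-section at t=0.227: each vertex is (1-t)·p0[i] + t·p1[i].
  v1: (1-0.227)·(3.77,2.63) + 0.227·(2.92,4.52) = (3.5771,3.0590)
  v2: (1-0.227)·(-2.79,1.86) + 0.227·(-6.34,4.69) = (-3.5958,2.5024)
  v3: (1-0.227)·(1.71,-4.28) + 0.227·(0.95,-4.65) = (1.5375,-4.3640)
Shoelace sum Σ(x_i·y_{i+1} − x_{i+1}·y_i):
  i=1: 3.5771·2.5024 − -3.5958·3.0590 = +19.9511 (running +19.9511)
  i=2: -3.5958·-4.3640 − 1.5375·2.5024 = +11.8448 (running +31.7959)
  i=3: 1.5375·3.0590 − 3.5771·-4.3640 = +20.3134 (running +52.1093)
Area = |Σ|/2 = |52.1093|/2 = 26.0547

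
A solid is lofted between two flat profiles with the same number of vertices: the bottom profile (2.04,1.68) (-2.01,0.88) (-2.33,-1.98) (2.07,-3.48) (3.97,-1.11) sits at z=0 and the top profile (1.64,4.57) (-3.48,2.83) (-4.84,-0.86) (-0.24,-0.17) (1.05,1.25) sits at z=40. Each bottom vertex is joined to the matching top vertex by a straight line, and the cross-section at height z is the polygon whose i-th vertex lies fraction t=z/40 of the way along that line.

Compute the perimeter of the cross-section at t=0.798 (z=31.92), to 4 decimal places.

Perimeter at t=0.798: 18.7723

Cross-section at t=0.798: each vertex is (1-t)·p0[i] + t·p1[i].
  v1: (1-0.798)·(2.04,1.68) + 0.798·(1.64,4.57) = (1.7208,3.9862)
  v2: (1-0.798)·(-2.01,0.88) + 0.798·(-3.48,2.83) = (-3.1831,2.4361)
  v3: (1-0.798)·(-2.33,-1.98) + 0.798·(-4.84,-0.86) = (-4.3330,-1.0862)
  v4: (1-0.798)·(2.07,-3.48) + 0.798·(-0.24,-0.17) = (0.2266,-0.8386)
  v5: (1-0.798)·(3.97,-1.11) + 0.798·(1.05,1.25) = (1.6398,0.7733)
Perimeter = Σ |v_{i+1} − v_i|:
  edge 1→2: √(-4.9039² + -1.5501²) = 5.1430 (running 5.1430)
  edge 2→3: √(-1.1499² + -3.5223²) = 3.7053 (running 8.8483)
  edge 3→4: √(4.5596² + 0.2476²) = 4.5663 (running 13.4146)
  edge 4→5: √(1.4132² + 1.6119²) = 2.1437 (running 15.5583)
  edge 5→1: √(0.0810² + 3.2129²) = 3.2140 (running 18.7723)
Perimeter = 18.7723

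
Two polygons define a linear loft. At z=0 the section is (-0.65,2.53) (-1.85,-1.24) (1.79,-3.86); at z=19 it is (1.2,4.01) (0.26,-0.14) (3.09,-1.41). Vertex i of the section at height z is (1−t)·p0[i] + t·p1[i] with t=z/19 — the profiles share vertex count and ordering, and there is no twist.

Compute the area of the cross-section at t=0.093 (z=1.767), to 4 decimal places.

Area at t=0.093: 8.2489

Cross-section at t=0.093: each vertex is (1-t)·p0[i] + t·p1[i].
  v1: (1-0.093)·(-0.65,2.53) + 0.093·(1.2,4.01) = (-0.4780,2.6676)
  v2: (1-0.093)·(-1.85,-1.24) + 0.093·(0.26,-0.14) = (-1.6538,-1.1377)
  v3: (1-0.093)·(1.79,-3.86) + 0.093·(3.09,-1.41) = (1.9109,-3.6322)
Shoelace sum Σ(x_i·y_{i+1} − x_{i+1}·y_i):
  i=1: -0.4780·-1.1377 − -1.6538·2.6676 = +4.9554 (running +4.9554)
  i=2: -1.6538·-3.6322 − 1.9109·-1.1377 = +8.1808 (running +13.1362)
  i=3: 1.9109·2.6676 − -0.4780·-3.6322 = +3.3616 (running +16.4978)
Area = |Σ|/2 = |16.4978|/2 = 8.2489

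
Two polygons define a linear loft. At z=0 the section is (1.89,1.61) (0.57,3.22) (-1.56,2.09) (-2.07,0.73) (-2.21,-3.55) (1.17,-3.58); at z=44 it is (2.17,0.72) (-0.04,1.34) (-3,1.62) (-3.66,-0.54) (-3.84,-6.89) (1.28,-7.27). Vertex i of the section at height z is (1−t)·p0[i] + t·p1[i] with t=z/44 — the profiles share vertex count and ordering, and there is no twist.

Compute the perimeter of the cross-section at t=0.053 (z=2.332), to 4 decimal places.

Cross-section at t=0.053: each vertex is (1-t)·p0[i] + t·p1[i].
  v1: (1-0.053)·(1.89,1.61) + 0.053·(2.17,0.72) = (1.9048,1.5628)
  v2: (1-0.053)·(0.57,3.22) + 0.053·(-0.04,1.34) = (0.5377,3.1204)
  v3: (1-0.053)·(-1.56,2.09) + 0.053·(-3,1.62) = (-1.6363,2.0651)
  v4: (1-0.053)·(-2.07,0.73) + 0.053·(-3.66,-0.54) = (-2.1543,0.6627)
  v5: (1-0.053)·(-2.21,-3.55) + 0.053·(-3.84,-6.89) = (-2.2964,-3.7270)
  v6: (1-0.053)·(1.17,-3.58) + 0.053·(1.28,-7.27) = (1.1758,-3.7756)
Perimeter = Σ |v_{i+1} − v_i|:
  edge 1→2: √(-1.3672² + 1.5575²) = 2.0725 (running 2.0725)
  edge 2→3: √(-2.1740² + -1.0553²) = 2.4166 (running 4.4890)
  edge 3→4: √(-0.5179² + -1.4024²) = 1.4950 (running 5.9840)
  edge 4→5: √(-0.1421² + -4.3897²) = 4.3920 (running 10.3760)
  edge 5→6: √(3.4722² + -0.0486²) = 3.4726 (running 13.8486)
  edge 6→1: √(0.7290² + 5.3384²) = 5.3879 (running 19.2365)
Perimeter = 19.2365

Perimeter at t=0.053: 19.2365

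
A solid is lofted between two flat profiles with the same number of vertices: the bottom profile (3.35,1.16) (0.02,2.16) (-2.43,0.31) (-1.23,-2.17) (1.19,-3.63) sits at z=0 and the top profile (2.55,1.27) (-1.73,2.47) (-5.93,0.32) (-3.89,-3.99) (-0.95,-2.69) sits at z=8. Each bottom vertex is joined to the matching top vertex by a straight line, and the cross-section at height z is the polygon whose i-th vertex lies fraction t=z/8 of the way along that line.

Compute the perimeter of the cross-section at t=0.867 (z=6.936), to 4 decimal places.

Perimeter at t=0.867: 21.5827

Cross-section at t=0.867: each vertex is (1-t)·p0[i] + t·p1[i].
  v1: (1-0.867)·(3.35,1.16) + 0.867·(2.55,1.27) = (2.6564,1.2554)
  v2: (1-0.867)·(0.02,2.16) + 0.867·(-1.73,2.47) = (-1.4972,2.4288)
  v3: (1-0.867)·(-2.43,0.31) + 0.867·(-5.93,0.32) = (-5.4645,0.3187)
  v4: (1-0.867)·(-1.23,-2.17) + 0.867·(-3.89,-3.99) = (-3.5362,-3.7479)
  v5: (1-0.867)·(1.19,-3.63) + 0.867·(-0.95,-2.69) = (-0.6654,-2.8150)
Perimeter = Σ |v_{i+1} − v_i|:
  edge 1→2: √(-4.1536² + 1.1734²) = 4.3162 (running 4.3162)
  edge 2→3: √(-3.9672² + -2.1101²) = 4.4935 (running 8.8097)
  edge 3→4: √(1.9283² + -4.0666²) = 4.5006 (running 13.3103)
  edge 4→5: √(2.8708² + 0.9329²) = 3.0186 (running 16.3290)
  edge 5→1: √(3.3218² + 4.0704²) = 5.2538 (running 21.5827)
Perimeter = 21.5827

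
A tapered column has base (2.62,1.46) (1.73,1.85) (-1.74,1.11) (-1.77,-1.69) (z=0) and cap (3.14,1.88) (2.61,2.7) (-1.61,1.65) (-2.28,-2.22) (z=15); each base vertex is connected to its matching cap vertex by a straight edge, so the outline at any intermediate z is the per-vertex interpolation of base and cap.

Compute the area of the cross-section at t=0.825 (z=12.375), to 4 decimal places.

Area at t=0.825: 10.3686

Cross-section at t=0.825: each vertex is (1-t)·p0[i] + t·p1[i].
  v1: (1-0.825)·(2.62,1.46) + 0.825·(3.14,1.88) = (3.0490,1.8065)
  v2: (1-0.825)·(1.73,1.85) + 0.825·(2.61,2.7) = (2.4560,2.5513)
  v3: (1-0.825)·(-1.74,1.11) + 0.825·(-1.61,1.65) = (-1.6327,1.5555)
  v4: (1-0.825)·(-1.77,-1.69) + 0.825·(-2.28,-2.22) = (-2.1907,-2.1273)
Shoelace sum Σ(x_i·y_{i+1} − x_{i+1}·y_i):
  i=1: 3.0490·2.5513 − 2.4560·1.8065 = +3.3420 (running +3.3420)
  i=2: 2.4560·1.5555 − -1.6327·2.5513 = +7.9859 (running +11.3279)
  i=3: -1.6327·-2.1273 − -2.1907·1.5555 = +6.8810 (running +18.2088)
  i=4: -2.1907·1.8065 − 3.0490·-2.1273 = +2.5284 (running +20.7372)
Area = |Σ|/2 = |20.7372|/2 = 10.3686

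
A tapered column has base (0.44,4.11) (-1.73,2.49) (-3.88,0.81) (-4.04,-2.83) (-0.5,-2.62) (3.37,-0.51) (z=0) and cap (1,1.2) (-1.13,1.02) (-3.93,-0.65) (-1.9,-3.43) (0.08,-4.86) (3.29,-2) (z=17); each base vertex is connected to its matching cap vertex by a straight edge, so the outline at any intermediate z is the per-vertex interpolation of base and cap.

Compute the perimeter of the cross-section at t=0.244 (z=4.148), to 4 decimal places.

Perimeter at t=0.244: 21.4299

Cross-section at t=0.244: each vertex is (1-t)·p0[i] + t·p1[i].
  v1: (1-0.244)·(0.44,4.11) + 0.244·(1,1.2) = (0.5766,3.4000)
  v2: (1-0.244)·(-1.73,2.49) + 0.244·(-1.13,1.02) = (-1.5836,2.1313)
  v3: (1-0.244)·(-3.88,0.81) + 0.244·(-3.93,-0.65) = (-3.8922,0.4538)
  v4: (1-0.244)·(-4.04,-2.83) + 0.244·(-1.9,-3.43) = (-3.5178,-2.9764)
  v5: (1-0.244)·(-0.5,-2.62) + 0.244·(0.08,-4.86) = (-0.3585,-3.1666)
  v6: (1-0.244)·(3.37,-0.51) + 0.244·(3.29,-2) = (3.3505,-0.8736)
Perimeter = Σ |v_{i+1} − v_i|:
  edge 1→2: √(-2.1602² + -1.2686²) = 2.5052 (running 2.5052)
  edge 2→3: √(-2.3086² + -1.6776²) = 2.8537 (running 5.3590)
  edge 3→4: √(0.3744² + -3.4302²) = 3.4505 (running 8.8095)
  edge 4→5: √(3.1594² + -0.1902²) = 3.1651 (running 11.9746)
  edge 5→6: √(3.7090² + 2.2930²) = 4.3605 (running 16.3351)
  edge 6→1: √(-2.7738² + 4.2735²) = 5.0948 (running 21.4299)
Perimeter = 21.4299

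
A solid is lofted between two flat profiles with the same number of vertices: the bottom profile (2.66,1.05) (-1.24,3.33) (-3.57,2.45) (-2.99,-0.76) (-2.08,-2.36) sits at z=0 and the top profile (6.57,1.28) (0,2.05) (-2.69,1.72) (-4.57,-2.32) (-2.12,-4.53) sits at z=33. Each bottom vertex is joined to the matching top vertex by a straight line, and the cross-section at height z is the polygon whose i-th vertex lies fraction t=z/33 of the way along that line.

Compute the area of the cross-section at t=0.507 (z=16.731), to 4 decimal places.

Cross-section at t=0.507: each vertex is (1-t)·p0[i] + t·p1[i].
  v1: (1-0.507)·(2.66,1.05) + 0.507·(6.57,1.28) = (4.6424,1.1666)
  v2: (1-0.507)·(-1.24,3.33) + 0.507·(0,2.05) = (-0.6113,2.6810)
  v3: (1-0.507)·(-3.57,2.45) + 0.507·(-2.69,1.72) = (-3.1238,2.0799)
  v4: (1-0.507)·(-2.99,-0.76) + 0.507·(-4.57,-2.32) = (-3.7911,-1.5509)
  v5: (1-0.507)·(-2.08,-2.36) + 0.507·(-2.12,-4.53) = (-2.1003,-3.4602)
Shoelace sum Σ(x_i·y_{i+1} − x_{i+1}·y_i):
  i=1: 4.6424·2.6810 − -0.6113·1.1666 = +13.1596 (running +13.1596)
  i=2: -0.6113·2.0799 − -3.1238·2.6810 = +7.1037 (running +20.2632)
  i=3: -3.1238·-1.5509 − -3.7911·2.0799 = +12.7298 (running +32.9930)
  i=4: -3.7911·-3.4602 − -2.1003·-1.5509 = +9.8604 (running +42.8534)
  i=5: -2.1003·1.1666 − 4.6424·-3.4602 = +13.6133 (running +56.4667)
Area = |Σ|/2 = |56.4667|/2 = 28.2334

Area at t=0.507: 28.2334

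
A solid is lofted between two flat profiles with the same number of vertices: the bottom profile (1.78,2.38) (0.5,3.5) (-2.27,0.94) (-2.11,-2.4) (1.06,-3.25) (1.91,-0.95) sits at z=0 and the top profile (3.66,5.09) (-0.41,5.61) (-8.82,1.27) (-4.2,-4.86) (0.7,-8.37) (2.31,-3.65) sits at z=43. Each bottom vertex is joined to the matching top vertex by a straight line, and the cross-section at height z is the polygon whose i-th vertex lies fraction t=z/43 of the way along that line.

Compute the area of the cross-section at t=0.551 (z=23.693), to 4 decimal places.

Area at t=0.551: 57.6345

Cross-section at t=0.551: each vertex is (1-t)·p0[i] + t·p1[i].
  v1: (1-0.551)·(1.78,2.38) + 0.551·(3.66,5.09) = (2.8159,3.8732)
  v2: (1-0.551)·(0.5,3.5) + 0.551·(-0.41,5.61) = (-0.0014,4.6626)
  v3: (1-0.551)·(-2.27,0.94) + 0.551·(-8.82,1.27) = (-5.8791,1.1218)
  v4: (1-0.551)·(-2.11,-2.4) + 0.551·(-4.2,-4.86) = (-3.2616,-3.7555)
  v5: (1-0.551)·(1.06,-3.25) + 0.551·(0.7,-8.37) = (0.8616,-6.0711)
  v6: (1-0.551)·(1.91,-0.95) + 0.551·(2.31,-3.65) = (2.1304,-2.4377)
Shoelace sum Σ(x_i·y_{i+1} − x_{i+1}·y_i):
  i=1: 2.8159·4.6626 − -0.0014·3.8732 = +13.1348 (running +13.1348)
  i=2: -0.0014·1.1218 − -5.8791·4.6626 = +27.4101 (running +40.5449)
  i=3: -5.8791·-3.7555 − -3.2616·1.1218 = +25.7375 (running +66.2824)
  i=4: -3.2616·-6.0711 − 0.8616·-3.7555 = +23.0374 (running +89.3198)
  i=5: 0.8616·-2.4377 − 2.1304·-6.0711 = +10.8335 (running +100.1533)
  i=6: 2.1304·3.8732 − 2.8159·-2.4377 = +15.1158 (running +115.2690)
Area = |Σ|/2 = |115.2690|/2 = 57.6345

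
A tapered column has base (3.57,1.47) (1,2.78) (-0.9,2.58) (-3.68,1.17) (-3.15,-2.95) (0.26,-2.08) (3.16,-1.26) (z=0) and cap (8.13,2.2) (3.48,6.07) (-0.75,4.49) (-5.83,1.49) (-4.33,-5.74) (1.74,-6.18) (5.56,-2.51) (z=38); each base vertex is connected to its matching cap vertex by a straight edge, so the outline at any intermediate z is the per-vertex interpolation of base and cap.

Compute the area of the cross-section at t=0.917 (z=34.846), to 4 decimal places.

Area at t=0.917: 104.1887

Cross-section at t=0.917: each vertex is (1-t)·p0[i] + t·p1[i].
  v1: (1-0.917)·(3.57,1.47) + 0.917·(8.13,2.2) = (7.7515,2.1394)
  v2: (1-0.917)·(1,2.78) + 0.917·(3.48,6.07) = (3.2742,5.7969)
  v3: (1-0.917)·(-0.9,2.58) + 0.917·(-0.75,4.49) = (-0.7625,4.3315)
  v4: (1-0.917)·(-3.68,1.17) + 0.917·(-5.83,1.49) = (-5.6516,1.4634)
  v5: (1-0.917)·(-3.15,-2.95) + 0.917·(-4.33,-5.74) = (-4.2321,-5.5084)
  v6: (1-0.917)·(0.26,-2.08) + 0.917·(1.74,-6.18) = (1.6172,-5.8397)
  v7: (1-0.917)·(3.16,-1.26) + 0.917·(5.56,-2.51) = (5.3608,-2.4062)
Shoelace sum Σ(x_i·y_{i+1} − x_{i+1}·y_i):
  i=1: 7.7515·5.7969 − 3.2742·2.1394 = +37.9302 (running +37.9302)
  i=2: 3.2742·4.3315 − -0.7625·5.7969 = +18.6018 (running +56.5320)
  i=3: -0.7625·1.4634 − -5.6516·4.3315 = +23.3637 (running +79.8958)
  i=4: -5.6516·-5.5084 − -4.2321·1.4634 = +37.3245 (running +117.2203)
  i=5: -4.2321·-5.8397 − 1.6172·-5.5084 = +33.6220 (running +150.8423)
  i=6: 1.6172·-2.4062 − 5.3608·-5.8397 = +27.4142 (running +178.2564)
  i=7: 5.3608·2.1394 − 7.7515·-2.4062 = +30.1210 (running +208.3775)
Area = |Σ|/2 = |208.3775|/2 = 104.1887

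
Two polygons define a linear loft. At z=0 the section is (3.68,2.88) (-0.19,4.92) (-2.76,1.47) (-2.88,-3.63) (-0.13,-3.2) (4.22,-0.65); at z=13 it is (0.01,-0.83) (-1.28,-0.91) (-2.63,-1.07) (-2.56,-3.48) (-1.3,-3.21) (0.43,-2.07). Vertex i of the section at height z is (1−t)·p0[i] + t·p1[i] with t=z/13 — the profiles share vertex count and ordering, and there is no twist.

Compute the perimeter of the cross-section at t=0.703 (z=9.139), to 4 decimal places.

Cross-section at t=0.703: each vertex is (1-t)·p0[i] + t·p1[i].
  v1: (1-0.703)·(3.68,2.88) + 0.703·(0.01,-0.83) = (1.1000,0.2719)
  v2: (1-0.703)·(-0.19,4.92) + 0.703·(-1.28,-0.91) = (-0.9563,0.8215)
  v3: (1-0.703)·(-2.76,1.47) + 0.703·(-2.63,-1.07) = (-2.6686,-0.3156)
  v4: (1-0.703)·(-2.88,-3.63) + 0.703·(-2.56,-3.48) = (-2.6550,-3.5246)
  v5: (1-0.703)·(-0.13,-3.2) + 0.703·(-1.3,-3.21) = (-0.9525,-3.2070)
  v6: (1-0.703)·(4.22,-0.65) + 0.703·(0.43,-2.07) = (1.5556,-1.6483)
Perimeter = Σ |v_{i+1} − v_i|:
  edge 1→2: √(-2.0563² + 0.5496²) = 2.1285 (running 2.1285)
  edge 2→3: √(-1.7123² + -1.1371²) = 2.0555 (running 4.1840)
  edge 3→4: √(0.0136² + -3.2089²) = 3.2090 (running 7.3929)
  edge 4→5: √(1.7025² + 0.3175²) = 1.7319 (running 9.1248)
  edge 5→6: √(2.5081² + 1.5588²) = 2.9531 (running 12.0779)
  edge 6→1: √(-0.4556² + 1.9201²) = 1.9735 (running 14.0513)
Perimeter = 14.0513

Perimeter at t=0.703: 14.0513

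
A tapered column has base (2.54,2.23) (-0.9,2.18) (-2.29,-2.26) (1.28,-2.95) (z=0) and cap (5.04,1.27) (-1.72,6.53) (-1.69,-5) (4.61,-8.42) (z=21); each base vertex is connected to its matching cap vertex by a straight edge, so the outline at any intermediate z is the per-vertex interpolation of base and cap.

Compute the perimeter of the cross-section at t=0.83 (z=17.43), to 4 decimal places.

Perimeter at t=0.83: 33.3846

Cross-section at t=0.83: each vertex is (1-t)·p0[i] + t·p1[i].
  v1: (1-0.83)·(2.54,2.23) + 0.83·(5.04,1.27) = (4.6150,1.4332)
  v2: (1-0.83)·(-0.9,2.18) + 0.83·(-1.72,6.53) = (-1.5806,5.7905)
  v3: (1-0.83)·(-2.29,-2.26) + 0.83·(-1.69,-5) = (-1.7920,-4.5342)
  v4: (1-0.83)·(1.28,-2.95) + 0.83·(4.61,-8.42) = (4.0439,-7.4901)
Perimeter = Σ |v_{i+1} − v_i|:
  edge 1→2: √(-6.1956² + 4.3573²) = 7.5744 (running 7.5744)
  edge 2→3: √(-0.2114² + -10.3247²) = 10.3269 (running 17.9013)
  edge 3→4: √(5.8359² + -2.9559²) = 6.5418 (running 24.4431)
  edge 4→1: √(0.5711² + 8.9233²) = 8.9416 (running 33.3846)
Perimeter = 33.3846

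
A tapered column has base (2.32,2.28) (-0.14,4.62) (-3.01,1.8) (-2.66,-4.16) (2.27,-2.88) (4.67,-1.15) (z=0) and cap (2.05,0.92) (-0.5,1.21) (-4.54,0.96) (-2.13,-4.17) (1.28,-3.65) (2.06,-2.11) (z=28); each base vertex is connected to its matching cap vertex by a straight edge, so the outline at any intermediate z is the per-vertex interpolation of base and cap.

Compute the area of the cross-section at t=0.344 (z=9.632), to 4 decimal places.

Area at t=0.344: 36.6887

Cross-section at t=0.344: each vertex is (1-t)·p0[i] + t·p1[i].
  v1: (1-0.344)·(2.32,2.28) + 0.344·(2.05,0.92) = (2.2271,1.8122)
  v2: (1-0.344)·(-0.14,4.62) + 0.344·(-0.5,1.21) = (-0.2638,3.4470)
  v3: (1-0.344)·(-3.01,1.8) + 0.344·(-4.54,0.96) = (-3.5363,1.5110)
  v4: (1-0.344)·(-2.66,-4.16) + 0.344·(-2.13,-4.17) = (-2.4777,-4.1634)
  v5: (1-0.344)·(2.27,-2.88) + 0.344·(1.28,-3.65) = (1.9294,-3.1449)
  v6: (1-0.344)·(4.67,-1.15) + 0.344·(2.06,-2.11) = (3.7722,-1.4802)
Shoelace sum Σ(x_i·y_{i+1} − x_{i+1}·y_i):
  i=1: 2.2271·3.4470 − -0.2638·1.8122 = +8.1549 (running +8.1549)
  i=2: -0.2638·1.5110 − -3.5363·3.4470 = +11.7909 (running +19.9458)
  i=3: -3.5363·-4.1634 − -2.4777·1.5110 = +18.4671 (running +38.4129)
  i=4: -2.4777·-3.1449 − 1.9294·-4.1634 = +15.8251 (running +54.2380)
  i=5: 1.9294·-1.4802 − 3.7722·-3.1449 = +9.0070 (running +63.2450)
  i=6: 3.7722·1.8122 − 2.2271·-1.4802 = +10.1324 (running +73.3774)
Area = |Σ|/2 = |73.3774|/2 = 36.6887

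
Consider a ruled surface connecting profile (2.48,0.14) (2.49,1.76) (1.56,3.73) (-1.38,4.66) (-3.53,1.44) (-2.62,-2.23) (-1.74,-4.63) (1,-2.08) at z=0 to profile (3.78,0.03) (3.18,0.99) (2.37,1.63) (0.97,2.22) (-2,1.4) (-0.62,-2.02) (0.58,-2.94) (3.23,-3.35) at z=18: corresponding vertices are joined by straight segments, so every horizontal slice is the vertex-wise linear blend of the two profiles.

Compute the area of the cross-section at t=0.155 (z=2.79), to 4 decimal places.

Cross-section at t=0.155: each vertex is (1-t)·p0[i] + t·p1[i].
  v1: (1-0.155)·(2.48,0.14) + 0.155·(3.78,0.03) = (2.6815,0.1230)
  v2: (1-0.155)·(2.49,1.76) + 0.155·(3.18,0.99) = (2.5970,1.6406)
  v3: (1-0.155)·(1.56,3.73) + 0.155·(2.37,1.63) = (1.6856,3.4045)
  v4: (1-0.155)·(-1.38,4.66) + 0.155·(0.97,2.22) = (-1.0157,4.2818)
  v5: (1-0.155)·(-3.53,1.44) + 0.155·(-2,1.4) = (-3.2928,1.4338)
  v6: (1-0.155)·(-2.62,-2.23) + 0.155·(-0.62,-2.02) = (-2.3100,-2.1974)
  v7: (1-0.155)·(-1.74,-4.63) + 0.155·(0.58,-2.94) = (-1.3804,-4.3681)
  v8: (1-0.155)·(1,-2.08) + 0.155·(3.23,-3.35) = (1.3457,-2.2769)
Shoelace sum Σ(x_i·y_{i+1} − x_{i+1}·y_i):
  i=1: 2.6815·1.6406 − 2.5970·0.1230 = +4.0801 (running +4.0801)
  i=2: 2.5970·3.4045 − 1.6856·1.6406 = +6.0759 (running +10.1560)
  i=3: 1.6856·4.2818 − -1.0157·3.4045 = +10.6753 (running +20.8313)
  i=4: -1.0157·1.4338 − -3.2928·4.2818 = +12.6429 (running +33.4743)
  i=5: -3.2928·-2.1974 − -2.3100·1.4338 = +10.5480 (running +44.0222)
  i=6: -2.3100·-4.3681 − -1.3804·-2.1974 = +7.0568 (running +51.0791)
  i=7: -1.3804·-2.2769 − 1.3457·-4.3681 = +9.0208 (running +60.0999)
  i=8: 1.3457·0.1230 − 2.6815·-2.2769 = +6.2708 (running +66.3707)
Area = |Σ|/2 = |66.3707|/2 = 33.1854

Area at t=0.155: 33.1854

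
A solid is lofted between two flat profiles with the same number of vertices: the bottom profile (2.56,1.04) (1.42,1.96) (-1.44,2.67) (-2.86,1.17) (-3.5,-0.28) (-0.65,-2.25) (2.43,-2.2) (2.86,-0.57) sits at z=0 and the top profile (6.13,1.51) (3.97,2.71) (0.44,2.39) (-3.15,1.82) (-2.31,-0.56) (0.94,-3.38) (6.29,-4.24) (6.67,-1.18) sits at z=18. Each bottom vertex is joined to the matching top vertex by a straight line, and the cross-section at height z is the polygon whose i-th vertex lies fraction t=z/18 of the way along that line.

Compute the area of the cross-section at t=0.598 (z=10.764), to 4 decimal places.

Area at t=0.598: 36.8987

Cross-section at t=0.598: each vertex is (1-t)·p0[i] + t·p1[i].
  v1: (1-0.598)·(2.56,1.04) + 0.598·(6.13,1.51) = (4.6949,1.3211)
  v2: (1-0.598)·(1.42,1.96) + 0.598·(3.97,2.71) = (2.9449,2.4085)
  v3: (1-0.598)·(-1.44,2.67) + 0.598·(0.44,2.39) = (-0.3158,2.5026)
  v4: (1-0.598)·(-2.86,1.17) + 0.598·(-3.15,1.82) = (-3.0334,1.5587)
  v5: (1-0.598)·(-3.5,-0.28) + 0.598·(-2.31,-0.56) = (-2.7884,-0.4474)
  v6: (1-0.598)·(-0.65,-2.25) + 0.598·(0.94,-3.38) = (0.3008,-2.9257)
  v7: (1-0.598)·(2.43,-2.2) + 0.598·(6.29,-4.24) = (4.7383,-3.4199)
  v8: (1-0.598)·(2.86,-0.57) + 0.598·(6.67,-1.18) = (5.1384,-0.9348)
Shoelace sum Σ(x_i·y_{i+1} − x_{i+1}·y_i):
  i=1: 4.6949·2.4085 − 2.9449·1.3211 = +7.4172 (running +7.4172)
  i=2: 2.9449·2.5026 − -0.3158·2.4085 = +8.1303 (running +15.5475)
  i=3: -0.3158·1.5587 − -3.0334·2.5026 = +7.0991 (running +22.6466)
  i=4: -3.0334·-0.4474 − -2.7884·1.5587 = +5.7035 (running +28.3501)
  i=5: -2.7884·-2.9257 − 0.3008·-0.4474 = +8.2927 (running +36.6428)
  i=6: 0.3008·-3.4199 − 4.7383·-2.9257 = +12.8342 (running +49.4770)
  i=7: 4.7383·-0.9348 − 5.1384·-3.4199 = +13.1436 (running +62.6206)
  i=8: 5.1384·1.3211 − 4.6949·-0.9348 = +11.1768 (running +73.7974)
Area = |Σ|/2 = |73.7974|/2 = 36.8987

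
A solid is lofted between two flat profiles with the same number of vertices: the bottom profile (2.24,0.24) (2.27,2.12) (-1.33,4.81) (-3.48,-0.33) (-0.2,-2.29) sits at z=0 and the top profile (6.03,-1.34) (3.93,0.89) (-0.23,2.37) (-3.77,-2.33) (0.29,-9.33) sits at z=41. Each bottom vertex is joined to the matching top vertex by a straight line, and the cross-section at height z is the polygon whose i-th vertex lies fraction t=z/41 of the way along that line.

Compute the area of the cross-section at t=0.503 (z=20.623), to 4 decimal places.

Cross-section at t=0.503: each vertex is (1-t)·p0[i] + t·p1[i].
  v1: (1-0.503)·(2.24,0.24) + 0.503·(6.03,-1.34) = (4.1464,-0.5547)
  v2: (1-0.503)·(2.27,2.12) + 0.503·(3.93,0.89) = (3.1050,1.5013)
  v3: (1-0.503)·(-1.33,4.81) + 0.503·(-0.23,2.37) = (-0.7767,3.5827)
  v4: (1-0.503)·(-3.48,-0.33) + 0.503·(-3.77,-2.33) = (-3.6259,-1.3360)
  v5: (1-0.503)·(-0.2,-2.29) + 0.503·(0.29,-9.33) = (0.0465,-5.8311)
Shoelace sum Σ(x_i·y_{i+1} − x_{i+1}·y_i):
  i=1: 4.1464·1.5013 − 3.1050·-0.5547 = +7.9474 (running +7.9474)
  i=2: 3.1050·3.5827 − -0.7767·1.5013 = +12.2902 (running +20.2377)
  i=3: -0.7767·-1.3360 − -3.6259·3.5827 = +14.0280 (running +34.2657)
  i=4: -3.6259·-5.8311 − 0.0465·-1.3360 = +21.2050 (running +55.4706)
  i=5: 0.0465·-0.5547 − 4.1464·-5.8311 = +24.1522 (running +79.6228)
Area = |Σ|/2 = |79.6228|/2 = 39.8114

Area at t=0.503: 39.8114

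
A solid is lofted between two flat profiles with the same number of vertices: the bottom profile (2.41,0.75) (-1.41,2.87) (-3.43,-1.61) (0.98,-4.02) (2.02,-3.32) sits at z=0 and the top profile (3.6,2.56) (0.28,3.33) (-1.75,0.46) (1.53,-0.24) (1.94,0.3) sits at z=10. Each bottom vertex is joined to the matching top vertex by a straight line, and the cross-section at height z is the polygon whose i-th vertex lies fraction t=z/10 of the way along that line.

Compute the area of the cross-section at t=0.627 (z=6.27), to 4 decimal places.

Cross-section at t=0.627: each vertex is (1-t)·p0[i] + t·p1[i].
  v1: (1-0.627)·(2.41,0.75) + 0.627·(3.6,2.56) = (3.1561,1.8849)
  v2: (1-0.627)·(-1.41,2.87) + 0.627·(0.28,3.33) = (-0.3504,3.1584)
  v3: (1-0.627)·(-3.43,-1.61) + 0.627·(-1.75,0.46) = (-2.3766,-0.3121)
  v4: (1-0.627)·(0.98,-4.02) + 0.627·(1.53,-0.24) = (1.3249,-1.6499)
  v5: (1-0.627)·(2.02,-3.32) + 0.627·(1.94,0.3) = (1.9698,-1.0503)
Shoelace sum Σ(x_i·y_{i+1} − x_{i+1}·y_i):
  i=1: 3.1561·3.1584 − -0.3504·1.8849 = +10.6288 (running +10.6288)
  i=2: -0.3504·-0.3121 − -2.3766·3.1584 = +7.6158 (running +18.2446)
  i=3: -2.3766·-1.6499 − 1.3249·-0.3121 = +4.3348 (running +22.5794)
  i=4: 1.3249·-1.0503 − 1.9698·-1.6499 = +1.8587 (running +24.4381)
  i=5: 1.9698·1.8849 − 3.1561·-1.0503 = +7.0276 (running +31.4657)
Area = |Σ|/2 = |31.4657|/2 = 15.7329

Area at t=0.627: 15.7329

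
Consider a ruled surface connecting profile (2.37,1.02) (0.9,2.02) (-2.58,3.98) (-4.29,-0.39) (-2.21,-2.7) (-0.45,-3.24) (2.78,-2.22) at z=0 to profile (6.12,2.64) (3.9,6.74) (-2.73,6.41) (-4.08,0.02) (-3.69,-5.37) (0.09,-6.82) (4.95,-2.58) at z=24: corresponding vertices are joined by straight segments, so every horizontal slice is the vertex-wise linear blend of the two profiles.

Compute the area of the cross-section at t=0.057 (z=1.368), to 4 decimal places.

Area at t=0.057: 35.8264

Cross-section at t=0.057: each vertex is (1-t)·p0[i] + t·p1[i].
  v1: (1-0.057)·(2.37,1.02) + 0.057·(6.12,2.64) = (2.5838,1.1123)
  v2: (1-0.057)·(0.9,2.02) + 0.057·(3.9,6.74) = (1.0710,2.2890)
  v3: (1-0.057)·(-2.58,3.98) + 0.057·(-2.73,6.41) = (-2.5885,4.1185)
  v4: (1-0.057)·(-4.29,-0.39) + 0.057·(-4.08,0.02) = (-4.2780,-0.3666)
  v5: (1-0.057)·(-2.21,-2.7) + 0.057·(-3.69,-5.37) = (-2.2944,-2.8522)
  v6: (1-0.057)·(-0.45,-3.24) + 0.057·(0.09,-6.82) = (-0.4192,-3.4441)
  v7: (1-0.057)·(2.78,-2.22) + 0.057·(4.95,-2.58) = (2.9037,-2.2405)
Shoelace sum Σ(x_i·y_{i+1} − x_{i+1}·y_i):
  i=1: 2.5838·2.2890 − 1.0710·1.1123 = +4.7230 (running +4.7230)
  i=2: 1.0710·4.1185 − -2.5885·2.2890 = +10.3362 (running +15.0592)
  i=3: -2.5885·-0.3666 − -4.2780·4.1185 = +18.5681 (running +33.6274)
  i=4: -4.2780·-2.8522 − -2.2944·-0.3666 = +11.3606 (running +44.9879)
  i=5: -2.2944·-3.4441 − -0.4192·-2.8522 = +6.7062 (running +51.6942)
  i=6: -0.4192·-2.2405 − 2.9037·-3.4441 = +10.9398 (running +62.6339)
  i=7: 2.9037·1.1123 − 2.5838·-2.2405 = +9.0188 (running +71.6527)
Area = |Σ|/2 = |71.6527|/2 = 35.8264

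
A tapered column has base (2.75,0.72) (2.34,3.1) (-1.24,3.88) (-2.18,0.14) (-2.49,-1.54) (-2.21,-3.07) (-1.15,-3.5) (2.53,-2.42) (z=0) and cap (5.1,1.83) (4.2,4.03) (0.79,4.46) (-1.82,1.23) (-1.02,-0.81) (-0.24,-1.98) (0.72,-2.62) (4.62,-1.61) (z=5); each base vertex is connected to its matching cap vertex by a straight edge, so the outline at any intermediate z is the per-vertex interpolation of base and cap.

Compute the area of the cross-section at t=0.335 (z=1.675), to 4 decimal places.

Cross-section at t=0.335: each vertex is (1-t)·p0[i] + t·p1[i].
  v1: (1-0.335)·(2.75,0.72) + 0.335·(5.1,1.83) = (3.5373,1.0918)
  v2: (1-0.335)·(2.34,3.1) + 0.335·(4.2,4.03) = (2.9631,3.4116)
  v3: (1-0.335)·(-1.24,3.88) + 0.335·(0.79,4.46) = (-0.5599,4.0743)
  v4: (1-0.335)·(-2.18,0.14) + 0.335·(-1.82,1.23) = (-2.0594,0.5051)
  v5: (1-0.335)·(-2.49,-1.54) + 0.335·(-1.02,-0.81) = (-1.9976,-1.2954)
  v6: (1-0.335)·(-2.21,-3.07) + 0.335·(-0.24,-1.98) = (-1.5501,-2.7048)
  v7: (1-0.335)·(-1.15,-3.5) + 0.335·(0.72,-2.62) = (-0.5235,-3.2052)
  v8: (1-0.335)·(2.53,-2.42) + 0.335·(4.62,-1.61) = (3.2302,-2.1486)
Shoelace sum Σ(x_i·y_{i+1} − x_{i+1}·y_i):
  i=1: 3.5373·3.4116 − 2.9631·1.0918 = +8.8322 (running +8.8322)
  i=2: 2.9631·4.0743 − -0.5599·3.4116 = +13.9829 (running +22.8151)
  i=3: -0.5599·0.5051 − -2.0594·4.0743 = +8.1078 (running +30.9229)
  i=4: -2.0594·-1.2954 − -1.9976·0.5051 = +3.6769 (running +34.5998)
  i=5: -1.9976·-2.7048 − -1.5501·-1.2954 = +3.3951 (running +37.9948)
  i=6: -1.5501·-3.2052 − -0.5235·-2.7048 = +3.5521 (running +41.5469)
  i=7: -0.5235·-2.1486 − 3.2302·-3.2052 = +11.4782 (running +53.0251)
  i=8: 3.2302·1.0918 − 3.5373·-2.1486 = +11.1272 (running +64.1523)
Area = |Σ|/2 = |64.1523|/2 = 32.0761

Area at t=0.335: 32.0761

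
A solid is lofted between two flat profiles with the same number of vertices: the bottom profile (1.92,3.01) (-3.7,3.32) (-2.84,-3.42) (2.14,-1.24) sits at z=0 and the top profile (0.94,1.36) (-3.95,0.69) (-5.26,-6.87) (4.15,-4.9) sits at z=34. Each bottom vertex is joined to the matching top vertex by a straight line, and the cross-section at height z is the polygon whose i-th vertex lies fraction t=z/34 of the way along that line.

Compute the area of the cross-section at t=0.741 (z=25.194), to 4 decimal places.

Cross-section at t=0.741: each vertex is (1-t)·p0[i] + t·p1[i].
  v1: (1-0.741)·(1.92,3.01) + 0.741·(0.94,1.36) = (1.1938,1.7873)
  v2: (1-0.741)·(-3.7,3.32) + 0.741·(-3.95,0.69) = (-3.8853,1.3712)
  v3: (1-0.741)·(-2.84,-3.42) + 0.741·(-5.26,-6.87) = (-4.6332,-5.9764)
  v4: (1-0.741)·(2.14,-1.24) + 0.741·(4.15,-4.9) = (3.6294,-3.9521)
Shoelace sum Σ(x_i·y_{i+1} − x_{i+1}·y_i):
  i=1: 1.1938·1.3712 − -3.8853·1.7873 = +8.5812 (running +8.5812)
  i=2: -3.8853·-5.9764 − -4.6332·1.3712 = +29.5729 (running +38.1542)
  i=3: -4.6332·-3.9521 − 3.6294·-5.9764 = +40.0018 (running +78.1559)
  i=4: 3.6294·1.7873 − 1.1938·-3.9521 = +11.2051 (running +89.3610)
Area = |Σ|/2 = |89.3610|/2 = 44.6805

Area at t=0.741: 44.6805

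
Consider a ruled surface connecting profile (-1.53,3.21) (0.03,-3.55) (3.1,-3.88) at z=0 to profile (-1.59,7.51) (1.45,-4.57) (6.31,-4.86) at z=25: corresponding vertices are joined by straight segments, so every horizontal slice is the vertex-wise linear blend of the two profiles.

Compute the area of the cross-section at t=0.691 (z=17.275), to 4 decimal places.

Area at t=0.691: 22.0832

Cross-section at t=0.691: each vertex is (1-t)·p0[i] + t·p1[i].
  v1: (1-0.691)·(-1.53,3.21) + 0.691·(-1.59,7.51) = (-1.5715,6.1813)
  v2: (1-0.691)·(0.03,-3.55) + 0.691·(1.45,-4.57) = (1.0112,-4.2548)
  v3: (1-0.691)·(3.1,-3.88) + 0.691·(6.31,-4.86) = (5.3181,-4.5572)
Shoelace sum Σ(x_i·y_{i+1} − x_{i+1}·y_i):
  i=1: -1.5715·-4.2548 − 1.0112·6.1813 = +0.4356 (running +0.4356)
  i=2: 1.0112·-4.5572 − 5.3181·-4.2548 = +18.0193 (running +18.4549)
  i=3: 5.3181·6.1813 − -1.5715·-4.5572 = +25.7114 (running +44.1663)
Area = |Σ|/2 = |44.1663|/2 = 22.0832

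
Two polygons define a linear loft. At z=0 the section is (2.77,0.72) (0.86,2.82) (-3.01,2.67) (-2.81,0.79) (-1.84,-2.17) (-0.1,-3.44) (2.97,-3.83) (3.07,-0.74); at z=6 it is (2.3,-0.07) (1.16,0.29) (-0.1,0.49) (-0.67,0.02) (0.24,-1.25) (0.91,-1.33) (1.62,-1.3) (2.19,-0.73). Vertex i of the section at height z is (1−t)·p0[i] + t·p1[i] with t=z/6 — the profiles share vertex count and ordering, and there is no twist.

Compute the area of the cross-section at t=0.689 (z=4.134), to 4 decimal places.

Cross-section at t=0.689: each vertex is (1-t)·p0[i] + t·p1[i].
  v1: (1-0.689)·(2.77,0.72) + 0.689·(2.3,-0.07) = (2.4462,0.1757)
  v2: (1-0.689)·(0.86,2.82) + 0.689·(1.16,0.29) = (1.0667,1.0768)
  v3: (1-0.689)·(-3.01,2.67) + 0.689·(-0.1,0.49) = (-1.0050,1.1680)
  v4: (1-0.689)·(-2.81,0.79) + 0.689·(-0.67,0.02) = (-1.3355,0.2595)
  v5: (1-0.689)·(-1.84,-2.17) + 0.689·(0.24,-1.25) = (-0.4069,-1.5361)
  v6: (1-0.689)·(-0.1,-3.44) + 0.689·(0.91,-1.33) = (0.5959,-1.9862)
  v7: (1-0.689)·(2.97,-3.83) + 0.689·(1.62,-1.3) = (2.0399,-2.0868)
  v8: (1-0.689)·(3.07,-0.74) + 0.689·(2.19,-0.73) = (2.4637,-0.7331)
Shoelace sum Σ(x_i·y_{i+1} − x_{i+1}·y_i):
  i=1: 2.4462·1.0768 − 1.0667·0.1757 = +2.4467 (running +2.4467)
  i=2: 1.0667·1.1680 − -1.0050·1.0768 = +2.3281 (running +4.7748)
  i=3: -1.0050·0.2595 − -1.3355·1.1680 = +1.2991 (running +6.0739)
  i=4: -1.3355·-1.5361 − -0.4069·0.2595 = +2.1571 (running +8.2310)
  i=5: -0.4069·-1.9862 − 0.5959·-1.5361 = +1.7235 (running +9.9546)
  i=6: 0.5959·-2.0868 − 2.0399·-1.9862 = +2.8080 (running +12.7626)
  i=7: 2.0399·-0.7331 − 2.4637·-2.0868 = +3.6458 (running +16.4085)
  i=8: 2.4637·0.1757 − 2.4462·-0.7331 = +2.2262 (running +18.6346)
Area = |Σ|/2 = |18.6346|/2 = 9.3173

Area at t=0.689: 9.3173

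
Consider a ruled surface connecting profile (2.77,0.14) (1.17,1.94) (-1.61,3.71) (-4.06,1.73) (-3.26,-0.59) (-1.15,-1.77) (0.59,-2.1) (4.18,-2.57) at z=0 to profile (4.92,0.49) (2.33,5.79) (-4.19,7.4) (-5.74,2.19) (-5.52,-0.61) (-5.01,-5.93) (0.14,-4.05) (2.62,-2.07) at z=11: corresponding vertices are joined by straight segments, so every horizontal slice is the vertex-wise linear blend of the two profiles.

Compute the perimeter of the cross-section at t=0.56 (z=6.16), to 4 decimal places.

Perimeter at t=0.56: 29.6565

Cross-section at t=0.56: each vertex is (1-t)·p0[i] + t·p1[i].
  v1: (1-0.56)·(2.77,0.14) + 0.56·(4.92,0.49) = (3.9740,0.3360)
  v2: (1-0.56)·(1.17,1.94) + 0.56·(2.33,5.79) = (1.8196,4.0960)
  v3: (1-0.56)·(-1.61,3.71) + 0.56·(-4.19,7.4) = (-3.0548,5.7764)
  v4: (1-0.56)·(-4.06,1.73) + 0.56·(-5.74,2.19) = (-5.0008,1.9876)
  v5: (1-0.56)·(-3.26,-0.59) + 0.56·(-5.52,-0.61) = (-4.5256,-0.6012)
  v6: (1-0.56)·(-1.15,-1.77) + 0.56·(-5.01,-5.93) = (-3.3116,-4.0996)
  v7: (1-0.56)·(0.59,-2.1) + 0.56·(0.14,-4.05) = (0.3380,-3.1920)
  v8: (1-0.56)·(4.18,-2.57) + 0.56·(2.62,-2.07) = (3.3064,-2.2900)
Perimeter = Σ |v_{i+1} − v_i|:
  edge 1→2: √(-2.1544² + 3.7600²) = 4.3335 (running 4.3335)
  edge 2→3: √(-4.8744² + 1.6804²) = 5.1559 (running 9.4894)
  edge 3→4: √(-1.9460² + -3.7888²) = 4.2593 (running 13.7487)
  edge 4→5: √(0.4752² + -2.5888²) = 2.6321 (running 16.3808)
  edge 5→6: √(1.2140² + -3.4984²) = 3.7031 (running 20.0838)
  edge 6→7: √(3.6496² + 0.9076²) = 3.7608 (running 23.8446)
  edge 7→8: √(2.9684² + 0.9020²) = 3.1024 (running 26.9470)
  edge 8→1: √(0.6676² + 2.6260²) = 2.7095 (running 29.6565)
Perimeter = 29.6565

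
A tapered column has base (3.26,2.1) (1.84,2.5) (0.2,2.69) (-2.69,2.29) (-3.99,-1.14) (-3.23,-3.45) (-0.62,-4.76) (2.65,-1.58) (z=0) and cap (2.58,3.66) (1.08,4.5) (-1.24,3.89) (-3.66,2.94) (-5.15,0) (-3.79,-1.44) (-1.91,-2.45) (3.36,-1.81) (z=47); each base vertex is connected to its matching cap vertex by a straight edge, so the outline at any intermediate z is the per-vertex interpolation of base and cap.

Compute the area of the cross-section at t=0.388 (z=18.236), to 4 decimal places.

Area at t=0.388: 39.8723

Cross-section at t=0.388: each vertex is (1-t)·p0[i] + t·p1[i].
  v1: (1-0.388)·(3.26,2.1) + 0.388·(2.58,3.66) = (2.9962,2.7053)
  v2: (1-0.388)·(1.84,2.5) + 0.388·(1.08,4.5) = (1.5451,3.2760)
  v3: (1-0.388)·(0.2,2.69) + 0.388·(-1.24,3.89) = (-0.3587,3.1556)
  v4: (1-0.388)·(-2.69,2.29) + 0.388·(-3.66,2.94) = (-3.0664,2.5422)
  v5: (1-0.388)·(-3.99,-1.14) + 0.388·(-5.15,0) = (-4.4401,-0.6977)
  v6: (1-0.388)·(-3.23,-3.45) + 0.388·(-3.79,-1.44) = (-3.4473,-2.6701)
  v7: (1-0.388)·(-0.62,-4.76) + 0.388·(-1.91,-2.45) = (-1.1205,-3.8637)
  v8: (1-0.388)·(2.65,-1.58) + 0.388·(3.36,-1.81) = (2.9255,-1.6692)
Shoelace sum Σ(x_i·y_{i+1} − x_{i+1}·y_i):
  i=1: 2.9962·3.2760 − 1.5451·2.7053 = +5.6354 (running +5.6354)
  i=2: 1.5451·3.1556 − -0.3587·3.2760 = +6.0509 (running +11.6864)
  i=3: -0.3587·2.5422 − -3.0664·3.1556 = +8.7643 (running +20.4507)
  i=4: -3.0664·-0.6977 − -4.4401·2.5422 = +13.4269 (running +33.8776)
  i=5: -4.4401·-2.6701 − -3.4473·-0.6977 = +9.4504 (running +43.3280)
  i=6: -3.4473·-3.8637 − -1.1205·-2.6701 = +10.3274 (running +53.6554)
  i=7: -1.1205·-1.6692 − 2.9255·-3.8637 = +13.1737 (running +66.8291)
  i=8: 2.9255·2.7053 − 2.9962·-1.6692 = +12.9156 (running +79.7446)
Area = |Σ|/2 = |79.7446|/2 = 39.8723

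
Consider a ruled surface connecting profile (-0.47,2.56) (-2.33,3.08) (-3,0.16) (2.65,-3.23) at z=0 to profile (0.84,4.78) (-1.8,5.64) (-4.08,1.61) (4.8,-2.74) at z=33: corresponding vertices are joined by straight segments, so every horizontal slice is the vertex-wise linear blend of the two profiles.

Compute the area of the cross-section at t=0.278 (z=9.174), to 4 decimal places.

Cross-section at t=0.278: each vertex is (1-t)·p0[i] + t·p1[i].
  v1: (1-0.278)·(-0.47,2.56) + 0.278·(0.84,4.78) = (-0.1058,3.1772)
  v2: (1-0.278)·(-2.33,3.08) + 0.278·(-1.8,5.64) = (-2.1827,3.7917)
  v3: (1-0.278)·(-3,0.16) + 0.278·(-4.08,1.61) = (-3.3002,0.5631)
  v4: (1-0.278)·(2.65,-3.23) + 0.278·(4.8,-2.74) = (3.2477,-3.0938)
Shoelace sum Σ(x_i·y_{i+1} − x_{i+1}·y_i):
  i=1: -0.1058·3.7917 − -2.1827·3.1772 = +6.5334 (running +6.5334)
  i=2: -2.1827·0.5631 − -3.3002·3.7917 = +11.2844 (running +17.8178)
  i=3: -3.3002·-3.0938 − 3.2477·0.5631 = +8.3814 (running +26.1993)
  i=4: 3.2477·3.1772 − -0.1058·-3.0938 = +9.9911 (running +36.1903)
Area = |Σ|/2 = |36.1903|/2 = 18.0952

Area at t=0.278: 18.0952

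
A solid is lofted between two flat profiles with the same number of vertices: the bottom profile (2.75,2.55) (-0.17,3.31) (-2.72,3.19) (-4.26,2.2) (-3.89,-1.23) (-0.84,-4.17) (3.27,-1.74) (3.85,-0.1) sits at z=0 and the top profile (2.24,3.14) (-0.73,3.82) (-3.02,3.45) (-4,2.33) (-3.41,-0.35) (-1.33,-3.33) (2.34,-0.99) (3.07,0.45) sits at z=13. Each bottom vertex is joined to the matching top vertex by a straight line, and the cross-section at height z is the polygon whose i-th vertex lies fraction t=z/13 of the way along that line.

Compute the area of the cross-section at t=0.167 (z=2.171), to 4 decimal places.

Cross-section at t=0.167: each vertex is (1-t)·p0[i] + t·p1[i].
  v1: (1-0.167)·(2.75,2.55) + 0.167·(2.24,3.14) = (2.6648,2.6485)
  v2: (1-0.167)·(-0.17,3.31) + 0.167·(-0.73,3.82) = (-0.2635,3.3952)
  v3: (1-0.167)·(-2.72,3.19) + 0.167·(-3.02,3.45) = (-2.7701,3.2334)
  v4: (1-0.167)·(-4.26,2.2) + 0.167·(-4,2.33) = (-4.2166,2.2217)
  v5: (1-0.167)·(-3.89,-1.23) + 0.167·(-3.41,-0.35) = (-3.8098,-1.0830)
  v6: (1-0.167)·(-0.84,-4.17) + 0.167·(-1.33,-3.33) = (-0.9218,-4.0297)
  v7: (1-0.167)·(3.27,-1.74) + 0.167·(2.34,-0.99) = (3.1147,-1.6147)
  v8: (1-0.167)·(3.85,-0.1) + 0.167·(3.07,0.45) = (3.7197,-0.0081)
Shoelace sum Σ(x_i·y_{i+1} − x_{i+1}·y_i):
  i=1: 2.6648·3.3952 − -0.2635·2.6485 = +9.7455 (running +9.7455)
  i=2: -0.2635·3.2334 − -2.7701·3.3952 = +8.5529 (running +18.2984)
  i=3: -2.7701·2.2217 − -4.2166·3.2334 = +7.4796 (running +25.7780)
  i=4: -4.2166·-1.0830 − -3.8098·2.2217 = +13.0311 (running +38.8091)
  i=5: -3.8098·-4.0297 − -0.9218·-1.0830 = +14.3542 (running +53.1633)
  i=6: -0.9218·-1.6147 − 3.1147·-4.0297 = +14.0399 (running +67.2031)
  i=7: 3.1147·-0.0081 − 3.7197·-1.6147 = +5.9811 (running +73.1842)
  i=8: 3.7197·2.6485 − 2.6648·-0.0081 = +9.8736 (running +83.0578)
Area = |Σ|/2 = |83.0578|/2 = 41.5289

Area at t=0.167: 41.5289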